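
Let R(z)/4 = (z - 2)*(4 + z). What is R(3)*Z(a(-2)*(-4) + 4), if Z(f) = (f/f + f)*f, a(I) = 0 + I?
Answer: 4368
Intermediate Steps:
R(z) = 4*(-2 + z)*(4 + z) (R(z) = 4*((z - 2)*(4 + z)) = 4*((-2 + z)*(4 + z)) = 4*(-2 + z)*(4 + z))
a(I) = I
Z(f) = f*(1 + f) (Z(f) = (1 + f)*f = f*(1 + f))
R(3)*Z(a(-2)*(-4) + 4) = (-32 + 4*3² + 8*3)*((-2*(-4) + 4)*(1 + (-2*(-4) + 4))) = (-32 + 4*9 + 24)*((8 + 4)*(1 + (8 + 4))) = (-32 + 36 + 24)*(12*(1 + 12)) = 28*(12*13) = 28*156 = 4368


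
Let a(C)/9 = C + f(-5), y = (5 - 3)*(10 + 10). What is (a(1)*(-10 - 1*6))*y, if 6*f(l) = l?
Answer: -960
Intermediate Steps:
f(l) = l/6
y = 40 (y = 2*20 = 40)
a(C) = -15/2 + 9*C (a(C) = 9*(C + (⅙)*(-5)) = 9*(C - ⅚) = 9*(-⅚ + C) = -15/2 + 9*C)
(a(1)*(-10 - 1*6))*y = ((-15/2 + 9*1)*(-10 - 1*6))*40 = ((-15/2 + 9)*(-10 - 6))*40 = ((3/2)*(-16))*40 = -24*40 = -960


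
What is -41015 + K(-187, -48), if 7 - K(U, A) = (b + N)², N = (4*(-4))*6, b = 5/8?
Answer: -3206681/64 ≈ -50104.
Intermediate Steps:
b = 5/8 (b = 5*(⅛) = 5/8 ≈ 0.62500)
N = -96 (N = -16*6 = -96)
K(U, A) = -581721/64 (K(U, A) = 7 - (5/8 - 96)² = 7 - (-763/8)² = 7 - 1*582169/64 = 7 - 582169/64 = -581721/64)
-41015 + K(-187, -48) = -41015 - 581721/64 = -3206681/64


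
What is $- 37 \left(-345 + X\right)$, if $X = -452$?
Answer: $29489$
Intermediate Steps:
$- 37 \left(-345 + X\right) = - 37 \left(-345 - 452\right) = \left(-37\right) \left(-797\right) = 29489$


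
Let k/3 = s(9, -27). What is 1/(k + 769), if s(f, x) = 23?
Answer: 1/838 ≈ 0.0011933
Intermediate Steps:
k = 69 (k = 3*23 = 69)
1/(k + 769) = 1/(69 + 769) = 1/838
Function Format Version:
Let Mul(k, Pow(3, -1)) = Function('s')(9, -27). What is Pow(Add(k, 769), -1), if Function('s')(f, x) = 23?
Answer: Rational(1, 838) ≈ 0.0011933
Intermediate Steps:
k = 69 (k = Mul(3, 23) = 69)
Pow(Add(k, 769), -1) = Pow(Add(69, 769), -1) = Pow(838, -1) = Rational(1, 838)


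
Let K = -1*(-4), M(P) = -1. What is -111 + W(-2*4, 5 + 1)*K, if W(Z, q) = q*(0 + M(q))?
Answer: -135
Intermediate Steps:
W(Z, q) = -q (W(Z, q) = q*(0 - 1) = q*(-1) = -q)
K = 4
-111 + W(-2*4, 5 + 1)*K = -111 - (5 + 1)*4 = -111 - 1*6*4 = -111 - 6*4 = -111 - 24 = -135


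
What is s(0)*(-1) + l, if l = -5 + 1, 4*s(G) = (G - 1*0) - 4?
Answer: -3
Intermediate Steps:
s(G) = -1 + G/4 (s(G) = ((G - 1*0) - 4)/4 = ((G + 0) - 4)/4 = (G - 4)/4 = (-4 + G)/4 = -1 + G/4)
l = -4
s(0)*(-1) + l = (-1 + (¼)*0)*(-1) - 4 = (-1 + 0)*(-1) - 4 = -1*(-1) - 4 = 1 - 4 = -3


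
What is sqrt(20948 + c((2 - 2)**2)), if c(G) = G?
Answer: 2*sqrt(5237) ≈ 144.73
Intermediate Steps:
sqrt(20948 + c((2 - 2)**2)) = sqrt(20948 + (2 - 2)**2) = sqrt(20948 + 0**2) = sqrt(20948 + 0) = sqrt(20948) = 2*sqrt(5237)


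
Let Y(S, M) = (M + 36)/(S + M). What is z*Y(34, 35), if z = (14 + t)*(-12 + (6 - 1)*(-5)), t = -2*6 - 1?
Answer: -2627/69 ≈ -38.072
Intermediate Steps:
Y(S, M) = (36 + M)/(M + S)
t = -13 (t = -12 - 1 = -13)
z = -37 (z = (14 - 13)*(-12 + (6 - 1)*(-5)) = 1*(-12 + 5*(-5)) = 1*(-12 - 25) = 1*(-37) = -37)
z*Y(34, 35) = -37*(36 + 35)/(35 + 34) = -37*71/69 = -2627/69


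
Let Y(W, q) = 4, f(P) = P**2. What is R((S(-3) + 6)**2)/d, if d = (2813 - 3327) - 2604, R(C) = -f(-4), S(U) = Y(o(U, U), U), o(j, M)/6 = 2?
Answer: 8/1559 ≈ 0.0051315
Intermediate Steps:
o(j, M) = 12 (o(j, M) = 6*2 = 12)
S(U) = 4
R(C) = -16 (R(C) = -1*(-4)**2 = -1*16 = -16)
d = -3118 (d = -514 - 2604 = -3118)
R((S(-3) + 6)**2)/d = -16/(-3118) = -16*(-1/3118) = 8/1559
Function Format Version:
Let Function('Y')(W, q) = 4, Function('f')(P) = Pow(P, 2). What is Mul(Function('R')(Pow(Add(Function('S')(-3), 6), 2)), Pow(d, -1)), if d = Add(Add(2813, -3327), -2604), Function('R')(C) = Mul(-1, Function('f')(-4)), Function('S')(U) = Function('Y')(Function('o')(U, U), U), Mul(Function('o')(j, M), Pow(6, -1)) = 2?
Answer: Rational(8, 1559) ≈ 0.0051315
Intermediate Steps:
Function('o')(j, M) = 12 (Function('o')(j, M) = Mul(6, 2) = 12)
Function('S')(U) = 4
Function('R')(C) = -16 (Function('R')(C) = Mul(-1, Pow(-4, 2)) = Mul(-1, 16) = -16)
d = -3118 (d = Add(-514, -2604) = -3118)
Mul(Function('R')(Pow(Add(Function('S')(-3), 6), 2)), Pow(d, -1)) = Mul(-16, Pow(-3118, -1)) = Mul(-16, Rational(-1, 3118)) = Rational(8, 1559)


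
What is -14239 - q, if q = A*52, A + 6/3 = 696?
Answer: -50327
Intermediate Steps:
A = 694 (A = -2 + 696 = 694)
q = 36088 (q = 694*52 = 36088)
-14239 - q = -14239 - 1*36088 = -14239 - 36088 = -50327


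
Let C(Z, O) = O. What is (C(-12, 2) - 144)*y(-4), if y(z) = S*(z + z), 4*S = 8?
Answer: 2272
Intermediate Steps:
S = 2 (S = (¼)*8 = 2)
y(z) = 4*z (y(z) = 2*(z + z) = 2*(2*z) = 4*z)
(C(-12, 2) - 144)*y(-4) = (2 - 144)*(4*(-4)) = -142*(-16) = 2272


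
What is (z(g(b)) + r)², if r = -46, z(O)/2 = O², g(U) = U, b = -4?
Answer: 196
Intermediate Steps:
z(O) = 2*O²
(z(g(b)) + r)² = (2*(-4)² - 46)² = (2*16 - 46)² = (32 - 46)² = (-14)² = 196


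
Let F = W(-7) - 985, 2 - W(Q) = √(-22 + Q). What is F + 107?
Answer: -876 - I*√29 ≈ -876.0 - 5.3852*I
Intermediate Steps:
W(Q) = 2 - √(-22 + Q)
F = -983 - I*√29 (F = (2 - √(-22 - 7)) - 985 = (2 - √(-29)) - 985 = (2 - I*√29) - 985 = -983 - I*√29 ≈ -983.0 - 5.3852*I)
F + 107 = (-983 - I*√29) + 107 = -876 - I*√29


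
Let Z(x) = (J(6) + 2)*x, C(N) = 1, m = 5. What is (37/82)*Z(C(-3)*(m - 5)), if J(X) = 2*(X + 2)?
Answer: 0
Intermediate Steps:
J(X) = 4 + 2*X (J(X) = 2*(2 + X) = 4 + 2*X)
Z(x) = 18*x (Z(x) = ((4 + 2*6) + 2)*x = ((4 + 12) + 2)*x = (16 + 2)*x = 18*x)
(37/82)*Z(C(-3)*(m - 5)) = (37/82)*(18*(1*(5 - 5))) = (37*(1/82))*(18*(1*0)) = 37*(18*0)/82 = (37/82)*0 = 0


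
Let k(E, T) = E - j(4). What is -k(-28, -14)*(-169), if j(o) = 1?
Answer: -4901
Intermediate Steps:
k(E, T) = -1 + E (k(E, T) = E - 1*1 = E - 1 = -1 + E)
-k(-28, -14)*(-169) = -(-1 - 28)*(-169) = -(-29)*(-169) = -1*4901 = -4901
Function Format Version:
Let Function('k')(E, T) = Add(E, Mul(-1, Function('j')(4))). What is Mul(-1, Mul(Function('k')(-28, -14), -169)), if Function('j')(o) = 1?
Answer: -4901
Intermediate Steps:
Function('k')(E, T) = Add(-1, E) (Function('k')(E, T) = Add(E, Mul(-1, 1)) = Add(E, -1) = Add(-1, E))
Mul(-1, Mul(Function('k')(-28, -14), -169)) = Mul(-1, Mul(Add(-1, -28), -169)) = Mul(-1, Mul(-29, -169)) = Mul(-1, 4901) = -4901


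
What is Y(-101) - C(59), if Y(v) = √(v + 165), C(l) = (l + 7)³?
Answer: -287488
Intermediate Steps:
C(l) = (7 + l)³
Y(v) = √(165 + v)
Y(-101) - C(59) = √(165 - 101) - (7 + 59)³ = √64 - 1*66³ = 8 - 1*287496 = 8 - 287496 = -287488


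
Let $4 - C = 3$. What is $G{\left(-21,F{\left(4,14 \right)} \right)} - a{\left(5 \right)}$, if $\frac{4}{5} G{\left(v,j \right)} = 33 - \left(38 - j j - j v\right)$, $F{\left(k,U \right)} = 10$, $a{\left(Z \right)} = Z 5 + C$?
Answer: $- \frac{679}{4} \approx -169.75$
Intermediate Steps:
$C = 1$ ($C = 4 - 3 = 1$)
$a{\left(Z \right)} = 1 + 5 Z$ ($a{\left(Z \right)} = Z 5 + 1 = 5 Z + 1 = 1 + 5 Z$)
$G{\left(v,j \right)} = - \frac{25}{4} + \frac{5 j^{2}}{4} + \frac{5 j v}{4}$ ($G{\left(v,j \right)} = \frac{5 \left(33 - \left(38 - j j - j v\right)\right)}{4} = \frac{5 \left(33 - \left(38 - j^{2} - j v\right)\right)}{4} = \frac{5 \left(33 + \left(-38 + j^{2} + j v\right)\right)}{4} = \frac{5 \left(-5 + j^{2} + j v\right)}{4} = - \frac{25}{4} + \frac{5 j^{2}}{4} + \frac{5 j v}{4}$)
$G{\left(-21,F{\left(4,14 \right)} \right)} - a{\left(5 \right)} = \left(- \frac{25}{4} + \frac{5 \cdot 10^{2}}{4} + \frac{5}{4} \cdot 10 \left(-21\right)\right) - \left(1 + 5 \cdot 5\right) = \left(- \frac{25}{4} + \frac{5}{4} \cdot 100 - \frac{525}{2}\right) - \left(1 + 25\right) = \left(- \frac{25}{4} + 125 - \frac{525}{2}\right) - 26 = - \frac{575}{4} - 26 = - \frac{679}{4}$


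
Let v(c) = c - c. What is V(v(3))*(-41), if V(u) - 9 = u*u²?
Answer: -369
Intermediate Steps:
v(c) = 0
V(u) = 9 + u³ (V(u) = 9 + u*u² = 9 + u³)
V(v(3))*(-41) = (9 + 0³)*(-41) = (9 + 0)*(-41) = 9*(-41) = -369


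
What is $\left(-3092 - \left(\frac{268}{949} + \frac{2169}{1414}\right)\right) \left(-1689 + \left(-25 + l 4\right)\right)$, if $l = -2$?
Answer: $\frac{510640507935}{95849} \approx 5.3276 \cdot 10^{6}$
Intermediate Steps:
$\left(-3092 - \left(\frac{268}{949} + \frac{2169}{1414}\right)\right) \left(-1689 + \left(-25 + l 4\right)\right) = \left(-3092 - \left(\frac{268}{949} + \frac{2169}{1414}\right)\right) \left(-1689 - 33\right) = \left(-3092 - \frac{2437333}{1341886}\right) \left(-1689 - 33\right) = \left(-3092 - \frac{2437333}{1341886}\right) \left(-1722\right) = \left(- \frac{4151548845}{1341886}\right) \left(-1722\right) = \frac{510640507935}{95849}$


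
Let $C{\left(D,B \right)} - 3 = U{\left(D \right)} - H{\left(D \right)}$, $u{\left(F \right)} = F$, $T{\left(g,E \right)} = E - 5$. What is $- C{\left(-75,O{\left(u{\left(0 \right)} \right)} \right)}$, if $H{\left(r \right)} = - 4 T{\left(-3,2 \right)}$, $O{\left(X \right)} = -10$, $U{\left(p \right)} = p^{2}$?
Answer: $-5616$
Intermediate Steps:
$T{\left(g,E \right)} = -5 + E$
$H{\left(r \right)} = 12$ ($H{\left(r \right)} = - 4 \left(-5 + 2\right) = \left(-4\right) \left(-3\right) = 12$)
$C{\left(D,B \right)} = -9 + D^{2}$ ($C{\left(D,B \right)} = 3 + \left(D^{2} - 12\right) = 3 + \left(-12 + D^{2}\right) = -9 + D^{2}$)
$- C{\left(-75,O{\left(u{\left(0 \right)} \right)} \right)} = - (-9 + \left(-75\right)^{2}) = - (-9 + 5625) = \left(-1\right) 5616 = -5616$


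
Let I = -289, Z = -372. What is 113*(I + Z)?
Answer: -74693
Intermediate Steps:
113*(I + Z) = 113*(-289 - 372) = 113*(-661) = -74693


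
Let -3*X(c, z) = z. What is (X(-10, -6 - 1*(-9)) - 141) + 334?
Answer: 192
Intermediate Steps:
X(c, z) = -z/3
(X(-10, -6 - 1*(-9)) - 141) + 334 = (-(-6 - 1*(-9))/3 - 141) + 334 = (-(-6 + 9)/3 - 141) + 334 = (-⅓*3 - 141) + 334 = (-1 - 141) + 334 = -142 + 334 = 192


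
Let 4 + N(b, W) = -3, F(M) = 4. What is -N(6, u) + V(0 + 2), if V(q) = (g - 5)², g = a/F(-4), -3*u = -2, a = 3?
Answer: 401/16 ≈ 25.063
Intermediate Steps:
u = ⅔ (u = -⅓*(-2) = ⅔ ≈ 0.66667)
N(b, W) = -7 (N(b, W) = -4 - 3 = -7)
g = ¾ (g = 3/4 = 3*(¼) = ¾ ≈ 0.75000)
V(q) = 289/16 (V(q) = (¾ - 5)² = (-17/4)² = 289/16)
-N(6, u) + V(0 + 2) = -1*(-7) + 289/16 = 7 + 289/16 = 401/16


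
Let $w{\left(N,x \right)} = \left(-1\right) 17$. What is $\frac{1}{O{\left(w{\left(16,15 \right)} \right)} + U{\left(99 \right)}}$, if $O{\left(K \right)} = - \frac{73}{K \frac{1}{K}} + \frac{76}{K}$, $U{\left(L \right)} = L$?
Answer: $\frac{17}{366} \approx 0.046448$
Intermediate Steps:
$w{\left(N,x \right)} = -17$
$O{\left(K \right)} = -73 + \frac{76}{K}$ ($O{\left(K \right)} = - \frac{73}{1} + \frac{76}{K} = \left(-73\right) 1 + \frac{76}{K} = -73 + \frac{76}{K}$)
$\frac{1}{O{\left(w{\left(16,15 \right)} \right)} + U{\left(99 \right)}} = \frac{1}{\left(-73 + \frac{76}{-17}\right) + 99} = \frac{1}{\left(-73 + 76 \left(- \frac{1}{17}\right)\right) + 99} = \frac{1}{\left(-73 - \frac{76}{17}\right) + 99} = \frac{1}{- \frac{1317}{17} + 99} = \frac{1}{\frac{366}{17}} = \frac{17}{366}$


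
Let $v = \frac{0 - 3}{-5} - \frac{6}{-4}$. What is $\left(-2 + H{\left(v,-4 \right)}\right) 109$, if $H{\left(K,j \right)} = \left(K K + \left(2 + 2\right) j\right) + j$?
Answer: $- \frac{191731}{100} \approx -1917.3$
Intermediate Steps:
$v = \frac{21}{10}$ ($v = \left(-3\right) \left(- \frac{1}{5}\right) - - \frac{3}{2} = \frac{3}{5} + \frac{3}{2} = \frac{21}{10} \approx 2.1$)
$H{\left(K,j \right)} = K^{2} + 5 j$ ($H{\left(K,j \right)} = \left(K^{2} + 4 j\right) + j = K^{2} + 5 j$)
$\left(-2 + H{\left(v,-4 \right)}\right) 109 = \left(-2 + \left(\left(\frac{21}{10}\right)^{2} + 5 \left(-4\right)\right)\right) 109 = \left(-2 + \left(\frac{441}{100} - 20\right)\right) 109 = \left(-2 - \frac{1559}{100}\right) 109 = \left(- \frac{1759}{100}\right) 109 = - \frac{191731}{100}$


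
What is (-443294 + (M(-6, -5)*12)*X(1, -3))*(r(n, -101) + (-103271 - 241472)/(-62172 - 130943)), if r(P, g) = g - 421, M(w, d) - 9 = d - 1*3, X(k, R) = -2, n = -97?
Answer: 44536296830266/193115 ≈ 2.3062e+8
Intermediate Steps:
M(w, d) = 6 + d (M(w, d) = 9 + (d - 1*3) = 9 + (d - 3) = 9 + (-3 + d) = 6 + d)
r(P, g) = -421 + g
(-443294 + (M(-6, -5)*12)*X(1, -3))*(r(n, -101) + (-103271 - 241472)/(-62172 - 130943)) = (-443294 + ((6 - 5)*12)*(-2))*((-421 - 101) + (-103271 - 241472)/(-62172 - 130943)) = (-443294 + (1*12)*(-2))*(-522 - 344743/(-193115)) = (-443294 + 12*(-2))*(-522 - 344743*(-1/193115)) = (-443294 - 24)*(-522 + 344743/193115) = -443318*(-100461287/193115) = 44536296830266/193115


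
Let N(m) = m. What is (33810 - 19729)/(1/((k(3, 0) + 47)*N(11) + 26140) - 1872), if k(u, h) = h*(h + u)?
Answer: -375357217/49901903 ≈ -7.5219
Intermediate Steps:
(33810 - 19729)/(1/((k(3, 0) + 47)*N(11) + 26140) - 1872) = (33810 - 19729)/(1/((0*(0 + 3) + 47)*11 + 26140) - 1872) = 14081/(1/((0*3 + 47)*11 + 26140) - 1872) = 14081/(1/((0 + 47)*11 + 26140) - 1872) = 14081/(1/(47*11 + 26140) - 1872) = 14081/(1/(517 + 26140) - 1872) = 14081/(1/26657 - 1872) = 14081/(-49901903/26657) = 14081*(-26657/49901903) = -375357217/49901903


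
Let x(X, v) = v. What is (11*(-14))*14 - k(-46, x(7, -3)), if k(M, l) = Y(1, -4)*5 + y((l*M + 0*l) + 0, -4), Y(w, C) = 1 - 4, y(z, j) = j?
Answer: -2137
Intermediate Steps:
Y(w, C) = -3
k(M, l) = -19 (k(M, l) = -3*5 - 4 = -15 - 4 = -19)
(11*(-14))*14 - k(-46, x(7, -3)) = (11*(-14))*14 - 1*(-19) = -154*14 + 19 = -2156 + 19 = -2137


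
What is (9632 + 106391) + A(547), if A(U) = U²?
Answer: 415232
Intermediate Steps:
(9632 + 106391) + A(547) = (9632 + 106391) + 547² = 116023 + 299209 = 415232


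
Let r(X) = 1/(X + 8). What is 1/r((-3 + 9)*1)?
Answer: 14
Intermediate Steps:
r(X) = 1/(8 + X)
1/r((-3 + 9)*1) = 1/(1/(8 + (-3 + 9)*1)) = 1/(1/(8 + 6*1)) = 1/(1/(8 + 6)) = 1/(1/14) = 14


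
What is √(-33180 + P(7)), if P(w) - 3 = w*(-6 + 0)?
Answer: 3*I*√3691 ≈ 182.26*I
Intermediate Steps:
P(w) = 3 - 6*w (P(w) = 3 + w*(-6 + 0) = 3 + w*(-6) = 3 - 6*w)
√(-33180 + P(7)) = √(-33180 + (3 - 6*7)) = √(-33180 + (3 - 42)) = √(-33180 - 39) = √(-33219) = 3*I*√3691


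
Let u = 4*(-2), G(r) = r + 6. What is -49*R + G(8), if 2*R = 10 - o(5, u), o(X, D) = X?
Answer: -217/2 ≈ -108.50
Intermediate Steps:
G(r) = 6 + r
u = -8
R = 5/2 (R = (10 - 1*5)/2 = (10 - 5)/2 = (½)*5 = 5/2 ≈ 2.5000)
-49*R + G(8) = -49*5/2 + (6 + 8) = -245/2 + 14 = -217/2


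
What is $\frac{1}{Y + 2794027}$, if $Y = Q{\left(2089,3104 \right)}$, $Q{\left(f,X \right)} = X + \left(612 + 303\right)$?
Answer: $\frac{1}{2798046} \approx 3.5739 \cdot 10^{-7}$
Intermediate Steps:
$Q{\left(f,X \right)} = 915 + X$ ($Q{\left(f,X \right)} = X + 915 = 915 + X$)
$Y = 4019$ ($Y = 915 + 3104 = 4019$)
$\frac{1}{Y + 2794027} = \frac{1}{4019 + 2794027} = \frac{1}{2798046}$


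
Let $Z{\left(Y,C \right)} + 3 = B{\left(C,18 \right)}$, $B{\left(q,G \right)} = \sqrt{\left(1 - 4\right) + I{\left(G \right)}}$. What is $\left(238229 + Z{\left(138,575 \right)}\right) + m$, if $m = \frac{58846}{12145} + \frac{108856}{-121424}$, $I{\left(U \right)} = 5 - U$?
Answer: $\frac{43914548806633}{184336810} + 4 i \approx 2.3823 \cdot 10^{5} + 4.0 i$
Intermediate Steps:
$B{\left(q,G \right)} = \sqrt{2 - G}$ ($B{\left(q,G \right)} = \sqrt{\left(1 - 4\right) - \left(-5 + G\right)} = \sqrt{-3 - \left(-5 + G\right)} = \sqrt{2 - G}$)
$m = \frac{727907573}{184336810}$ ($m = 58846 \cdot \frac{1}{12145} + 108856 \left(- \frac{1}{121424}\right) = \frac{58846}{12145} - \frac{13607}{15178} = \frac{727907573}{184336810} \approx 3.9488$)
$Z{\left(Y,C \right)} = -3 + 4 i$ ($Z{\left(Y,C \right)} = -3 + \sqrt{2 - 18} = -3 + \sqrt{-16} = -3 + 4 i$)
$\left(238229 + Z{\left(138,575 \right)}\right) + m = \left(238229 - \left(3 - 4 i\right)\right) + \frac{727907573}{184336810} = \left(238226 + 4 i\right) + \frac{727907573}{184336810} = \frac{43914548806633}{184336810} + 4 i$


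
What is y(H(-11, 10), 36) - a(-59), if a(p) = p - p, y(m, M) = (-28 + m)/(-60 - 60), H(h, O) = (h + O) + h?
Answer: 1/3 ≈ 0.33333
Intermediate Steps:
H(h, O) = O + 2*h (H(h, O) = (O + h) + h = O + 2*h)
y(m, M) = 7/30 - m/120 (y(m, M) = (-28 + m)/(-120) = (-28 + m)*(-1/120) = 7/30 - m/120)
a(p) = 0
y(H(-11, 10), 36) - a(-59) = (7/30 - (10 + 2*(-11))/120) - 1*0 = (7/30 - (10 - 22)/120) + 0 = (7/30 - 1/120*(-12)) + 0 = (7/30 + 1/10) + 0 = 1/3 + 0 = 1/3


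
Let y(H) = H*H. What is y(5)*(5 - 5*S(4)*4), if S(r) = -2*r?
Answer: 4125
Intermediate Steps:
y(H) = H²
y(5)*(5 - 5*S(4)*4) = 5²*(5 - (-10)*4*4) = 25*(5 - 5*(-8)*4) = 25*(5 + 40*4) = 25*(5 + 160) = 25*165 = 4125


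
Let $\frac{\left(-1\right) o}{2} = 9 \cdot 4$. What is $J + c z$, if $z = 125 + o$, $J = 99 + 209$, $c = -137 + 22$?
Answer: $-5787$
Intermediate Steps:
$c = -115$
$J = 308$
$o = -72$ ($o = - 2 \cdot 9 \cdot 4 = \left(-2\right) 36 = -72$)
$z = 53$ ($z = 125 - 72 = 53$)
$J + c z = 308 - 6095 = -5787$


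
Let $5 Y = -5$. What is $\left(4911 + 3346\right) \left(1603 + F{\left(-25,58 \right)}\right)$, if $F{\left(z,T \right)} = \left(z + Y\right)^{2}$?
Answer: $18817703$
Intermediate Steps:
$Y = -1$ ($Y = \frac{1}{5} \left(-5\right) = -1$)
$F{\left(z,T \right)} = \left(-1 + z\right)^{2}$ ($F{\left(z,T \right)} = \left(z - 1\right)^{2} = \left(-1 + z\right)^{2}$)
$\left(4911 + 3346\right) \left(1603 + F{\left(-25,58 \right)}\right) = \left(4911 + 3346\right) \left(1603 + \left(-1 - 25\right)^{2}\right) = 8257 \left(1603 + \left(-26\right)^{2}\right) = 8257 \left(1603 + 676\right) = 8257 \cdot 2279 = 18817703$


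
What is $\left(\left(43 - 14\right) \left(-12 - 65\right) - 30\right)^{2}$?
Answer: $5121169$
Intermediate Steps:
$\left(\left(43 - 14\right) \left(-12 - 65\right) - 30\right)^{2} = \left(29 \left(-77\right) - 30\right)^{2} = \left(-2233 - 30\right)^{2} = \left(-2263\right)^{2} = 5121169$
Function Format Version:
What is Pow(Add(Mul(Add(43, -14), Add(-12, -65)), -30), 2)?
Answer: 5121169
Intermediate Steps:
Pow(Add(Mul(Add(43, -14), Add(-12, -65)), -30), 2) = Pow(Add(Mul(29, -77), -30), 2) = Pow(Add(-2233, -30), 2) = Pow(-2263, 2) = 5121169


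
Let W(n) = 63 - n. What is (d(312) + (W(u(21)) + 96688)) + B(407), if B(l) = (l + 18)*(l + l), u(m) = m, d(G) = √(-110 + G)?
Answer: 442680 + √202 ≈ 4.4269e+5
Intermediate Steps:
B(l) = 2*l*(18 + l) (B(l) = (18 + l)*(2*l) = 2*l*(18 + l))
(d(312) + (W(u(21)) + 96688)) + B(407) = (√(-110 + 312) + ((63 - 1*21) + 96688)) + 2*407*(18 + 407) = (√202 + ((63 - 21) + 96688)) + 2*407*425 = (√202 + (42 + 96688)) + 345950 = (√202 + 96730) + 345950 = (96730 + √202) + 345950 = 442680 + √202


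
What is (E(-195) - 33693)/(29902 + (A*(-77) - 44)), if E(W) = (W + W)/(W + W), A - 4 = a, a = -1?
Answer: -33692/29627 ≈ -1.1372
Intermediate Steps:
A = 3 (A = 4 - 1 = 3)
E(W) = 1 (E(W) = (2*W)/((2*W)) = (2*W)*(1/(2*W)) = 1)
(E(-195) - 33693)/(29902 + (A*(-77) - 44)) = (1 - 33693)/(29902 + (3*(-77) - 44)) = -33692/(29902 + (-231 - 44)) = -33692/(29902 - 275) = -33692/29627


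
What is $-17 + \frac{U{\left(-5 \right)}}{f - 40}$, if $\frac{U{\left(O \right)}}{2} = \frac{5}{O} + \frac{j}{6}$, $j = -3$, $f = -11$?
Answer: $- \frac{288}{17} \approx -16.941$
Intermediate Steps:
$U{\left(O \right)} = -1 + \frac{10}{O}$ ($U{\left(O \right)} = 2 \left(\frac{5}{O} - \frac{3}{6}\right) = 2 \left(\frac{5}{O} - \frac{1}{2}\right) = 2 \left(- \frac{1}{2} + \frac{5}{O}\right) = -1 + \frac{10}{O}$)
$-17 + \frac{U{\left(-5 \right)}}{f - 40} = -17 + \frac{\frac{1}{-5} \left(10 - -5\right)}{-11 - 40} = -17 + \frac{\left(- \frac{1}{5}\right) \left(10 + 5\right)}{-51} = -17 - \frac{\left(- \frac{1}{5}\right) 15}{51} = -17 - - \frac{1}{17} = -17 + \frac{1}{17} = - \frac{288}{17}$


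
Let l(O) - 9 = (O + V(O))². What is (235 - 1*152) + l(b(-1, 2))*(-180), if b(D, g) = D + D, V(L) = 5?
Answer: -3157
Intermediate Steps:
b(D, g) = 2*D
l(O) = 9 + (5 + O)² (l(O) = 9 + (O + 5)² = 9 + (5 + O)²)
(235 - 1*152) + l(b(-1, 2))*(-180) = (235 - 1*152) + (9 + (5 + 2*(-1))²)*(-180) = (235 - 152) + (9 + (5 - 2)²)*(-180) = 83 + (9 + 3²)*(-180) = 83 + (9 + 9)*(-180) = 83 + 18*(-180) = 83 - 3240 = -3157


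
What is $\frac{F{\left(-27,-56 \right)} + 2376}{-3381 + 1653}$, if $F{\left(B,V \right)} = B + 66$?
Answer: $- \frac{805}{576} \approx -1.3976$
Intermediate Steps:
$F{\left(B,V \right)} = 66 + B$
$\frac{F{\left(-27,-56 \right)} + 2376}{-3381 + 1653} = \frac{\left(66 - 27\right) + 2376}{-3381 + 1653} = \frac{39 + 2376}{-1728} = 2415 \left(- \frac{1}{1728}\right) = - \frac{805}{576}$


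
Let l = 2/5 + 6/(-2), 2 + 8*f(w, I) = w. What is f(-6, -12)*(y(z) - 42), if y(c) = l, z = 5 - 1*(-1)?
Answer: 223/5 ≈ 44.600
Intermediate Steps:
z = 6 (z = 5 + 1 = 6)
f(w, I) = -¼ + w/8
l = -13/5 (l = 2*(⅕) + 6*(-½) = ⅖ - 3 = -13/5 ≈ -2.6000)
y(c) = -13/5
f(-6, -12)*(y(z) - 42) = (-¼ + (⅛)*(-6))*(-13/5 - 42) = (-¼ - ¾)*(-223/5) = -1*(-223/5) = 223/5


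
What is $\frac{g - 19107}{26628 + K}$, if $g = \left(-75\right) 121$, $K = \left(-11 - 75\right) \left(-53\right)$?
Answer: $- \frac{14091}{15593} \approx -0.90368$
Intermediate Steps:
$K = 4558$ ($K = \left(-86\right) \left(-53\right) = 4558$)
$g = -9075$
$\frac{g - 19107}{26628 + K} = \frac{-9075 - 19107}{26628 + 4558} = - \frac{28182}{31186} = \left(-28182\right) \frac{1}{31186} = - \frac{14091}{15593}$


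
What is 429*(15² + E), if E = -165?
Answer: 25740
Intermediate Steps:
429*(15² + E) = 429*(15² - 165) = 429*(225 - 165) = 429*60 = 25740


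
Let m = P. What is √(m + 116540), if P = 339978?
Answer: √456518 ≈ 675.66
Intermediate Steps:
m = 339978
√(m + 116540) = √(339978 + 116540) = √456518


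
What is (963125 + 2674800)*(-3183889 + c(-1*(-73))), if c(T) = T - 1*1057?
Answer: -11586329108525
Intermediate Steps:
c(T) = -1057 + T (c(T) = T - 1057 = -1057 + T)
(963125 + 2674800)*(-3183889 + c(-1*(-73))) = (963125 + 2674800)*(-3183889 + (-1057 - 1*(-73))) = 3637925*(-3183889 + (-1057 + 73)) = 3637925*(-3183889 - 984) = 3637925*(-3184873) = -11586329108525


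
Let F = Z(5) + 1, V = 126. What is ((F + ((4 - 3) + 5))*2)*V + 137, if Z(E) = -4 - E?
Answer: -367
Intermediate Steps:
F = -8 (F = (-4 - 1*5) + 1 = (-4 - 5) + 1 = -9 + 1 = -8)
((F + ((4 - 3) + 5))*2)*V + 137 = ((-8 + ((4 - 3) + 5))*2)*126 + 137 = ((-8 + (1 + 5))*2)*126 + 137 = ((-8 + 6)*2)*126 + 137 = -2*2*126 + 137 = -4*126 + 137 = -504 + 137 = -367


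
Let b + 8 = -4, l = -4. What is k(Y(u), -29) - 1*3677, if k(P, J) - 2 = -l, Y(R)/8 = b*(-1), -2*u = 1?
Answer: -3671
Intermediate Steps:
b = -12 (b = -8 - 4 = -12)
u = -½ (u = -½*1 = -½ ≈ -0.50000)
Y(R) = 96 (Y(R) = 8*(-12*(-1)) = 8*12 = 96)
k(P, J) = 6 (k(P, J) = 2 - 1*(-4) = 2 + 4 = 6)
k(Y(u), -29) - 1*3677 = 6 - 1*3677 = 6 - 3677 = -3671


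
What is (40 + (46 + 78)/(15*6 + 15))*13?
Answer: 56212/105 ≈ 535.35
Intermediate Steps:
(40 + (46 + 78)/(15*6 + 15))*13 = (40 + 124/(90 + 15))*13 = (40 + 124/105)*13 = (4324/105)*13 = 56212/105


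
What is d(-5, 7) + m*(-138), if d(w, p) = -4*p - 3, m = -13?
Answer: 1763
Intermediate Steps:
d(w, p) = -3 - 4*p
d(-5, 7) + m*(-138) = (-3 - 4*7) - 13*(-138) = (-3 - 28) + 1794 = -31 + 1794 = 1763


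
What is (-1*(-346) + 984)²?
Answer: 1768900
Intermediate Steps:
(-1*(-346) + 984)² = (346 + 984)² = 1330² = 1768900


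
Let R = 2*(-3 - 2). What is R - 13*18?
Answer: -244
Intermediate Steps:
R = -10 (R = 2*(-5) = -10)
R - 13*18 = -10 - 13*18 = -10 - 234 = -244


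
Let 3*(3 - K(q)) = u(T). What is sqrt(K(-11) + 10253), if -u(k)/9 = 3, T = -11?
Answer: sqrt(10265) ≈ 101.32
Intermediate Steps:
u(k) = -27 (u(k) = -9*3 = -27)
K(q) = 12 (K(q) = 3 - 1/3*(-27) = 3 + 9 = 12)
sqrt(K(-11) + 10253) = sqrt(12 + 10253) = sqrt(10265)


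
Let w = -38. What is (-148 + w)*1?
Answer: -186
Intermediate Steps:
(-148 + w)*1 = (-148 - 38)*1 = -186*1 = -186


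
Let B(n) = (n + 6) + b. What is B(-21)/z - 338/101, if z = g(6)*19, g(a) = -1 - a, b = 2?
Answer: -43641/13433 ≈ -3.2488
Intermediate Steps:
z = -133 (z = (-1 - 1*6)*19 = (-1 - 6)*19 = -7*19 = -133)
B(n) = 8 + n (B(n) = (n + 6) + 2 = (6 + n) + 2 = 8 + n)
B(-21)/z - 338/101 = (8 - 21)/(-133) - 338/101 = -13*(-1/133) - 338*1/101 = 13/133 - 338/101 = -43641/13433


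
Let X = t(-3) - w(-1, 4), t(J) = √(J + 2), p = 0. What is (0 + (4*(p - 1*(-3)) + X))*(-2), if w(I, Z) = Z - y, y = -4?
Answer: -8 - 2*I ≈ -8.0 - 2.0*I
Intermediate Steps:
w(I, Z) = 4 + Z (w(I, Z) = Z - 1*(-4) = Z + 4 = 4 + Z)
t(J) = √(2 + J)
X = -8 + I (X = √(2 - 3) - (4 + 4) = √(-1) - 1*8 = I - 8 = -8 + I ≈ -8.0 + 1.0*I)
(0 + (4*(p - 1*(-3)) + X))*(-2) = (0 + (4*(0 - 1*(-3)) + (-8 + I)))*(-2) = (0 + (4*(0 + 3) + (-8 + I)))*(-2) = (0 + (4*3 + (-8 + I)))*(-2) = (0 + (12 + (-8 + I)))*(-2) = (0 + (4 + I))*(-2) = (4 + I)*(-2) = -8 - 2*I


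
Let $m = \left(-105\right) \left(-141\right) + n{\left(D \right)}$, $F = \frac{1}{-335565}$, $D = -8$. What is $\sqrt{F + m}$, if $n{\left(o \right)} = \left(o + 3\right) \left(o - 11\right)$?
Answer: $\frac{\sqrt{186421961235215}}{111855} \approx 122.07$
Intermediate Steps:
$F = - \frac{1}{335565} \approx -2.9801 \cdot 10^{-6}$
$n{\left(o \right)} = \left(-11 + o\right) \left(3 + o\right)$ ($n{\left(o \right)} = \left(3 + o\right) \left(-11 + o\right) = \left(-11 + o\right) \left(3 + o\right)$)
$m = 14900$ ($m = \left(-105\right) \left(-141\right) - \left(-31 - 64\right) = 14805 + \left(-33 + 64 + 64\right) = 14805 + 95 = 14900$)
$\sqrt{F + m} = \sqrt{- \frac{1}{335565} + 14900} = \sqrt{\frac{4999918499}{335565}} = \frac{\sqrt{186421961235215}}{111855}$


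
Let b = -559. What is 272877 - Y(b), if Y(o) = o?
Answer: 273436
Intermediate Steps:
272877 - Y(b) = 272877 - 1*(-559) = 272877 + 559 = 273436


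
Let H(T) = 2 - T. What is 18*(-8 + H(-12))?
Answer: 108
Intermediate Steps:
18*(-8 + H(-12)) = 18*(-8 + (2 - 1*(-12))) = 18*(-8 + (2 + 12)) = 18*(-8 + 14) = 18*6 = 108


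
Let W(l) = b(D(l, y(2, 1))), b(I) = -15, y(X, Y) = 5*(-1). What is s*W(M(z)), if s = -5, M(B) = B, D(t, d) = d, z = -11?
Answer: 75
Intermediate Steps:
y(X, Y) = -5
W(l) = -15
s*W(M(z)) = -5*(-15) = 75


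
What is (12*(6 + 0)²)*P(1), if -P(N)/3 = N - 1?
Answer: 0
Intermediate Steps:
P(N) = 3 - 3*N (P(N) = -3*(N - 1) = -3*(-1 + N) = 3 - 3*N)
(12*(6 + 0)²)*P(1) = (12*(6 + 0)²)*(3 - 3*1) = (12*6²)*(3 - 3) = (12*36)*0 = 432*0 = 0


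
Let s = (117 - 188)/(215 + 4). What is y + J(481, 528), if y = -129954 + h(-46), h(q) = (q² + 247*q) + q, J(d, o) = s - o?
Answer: -30610577/219 ≈ -1.3977e+5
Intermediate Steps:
s = -71/219 ≈ -0.32420
J(d, o) = -71/219 - o
h(q) = q² + 248*q
y = -139246 (y = -129954 - 46*(248 - 46) = -129954 - 46*202 = -129954 - 9292 = -139246)
y + J(481, 528) = -139246 + (-71/219 - 1*528) = -139246 + (-71/219 - 528) = -139246 - 115703/219 = -30610577/219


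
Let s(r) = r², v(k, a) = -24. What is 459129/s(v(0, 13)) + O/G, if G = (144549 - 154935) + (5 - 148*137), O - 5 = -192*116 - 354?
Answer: 1565394161/1962048 ≈ 797.84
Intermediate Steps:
O = -22621 (O = 5 + (-192*116 - 354) = 5 + (-22272 - 354) = 5 - 22626 = -22621)
G = -30657 (G = -10386 + (5 - 20276) = -10386 - 20271 = -30657)
459129/s(v(0, 13)) + O/G = 459129/((-24)²) - 22621/(-30657) = 459129/576 - 22621*(-1/30657) = 459129*(1/576) + 22621/30657 = 153043/192 + 22621/30657 = 1565394161/1962048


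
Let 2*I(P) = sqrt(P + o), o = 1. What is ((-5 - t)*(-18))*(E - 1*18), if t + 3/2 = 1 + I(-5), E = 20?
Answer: 162 + 36*I ≈ 162.0 + 36.0*I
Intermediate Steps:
I(P) = sqrt(1 + P)/2 (I(P) = sqrt(P + 1)/2 = sqrt(1 + P)/2)
t = -1/2 + I (t = -3/2 + (1 + sqrt(1 - 5)/2) = -3/2 + (1 + sqrt(-4)/2) = -3/2 + (1 + (2*I)/2) = -3/2 + (1 + I) = -1/2 + I ≈ -0.5 + 1.0*I)
((-5 - t)*(-18))*(E - 1*18) = ((-5 - (-1/2 + I))*(-18))*(20 - 1*18) = ((-5 + (1/2 - I))*(-18))*(20 - 18) = ((-9/2 - I)*(-18))*2 = (81 + 18*I)*2 = 162 + 36*I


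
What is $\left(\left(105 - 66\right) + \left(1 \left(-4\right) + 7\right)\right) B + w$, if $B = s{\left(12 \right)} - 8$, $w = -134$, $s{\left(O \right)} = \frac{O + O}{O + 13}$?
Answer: $- \frac{10742}{25} \approx -429.68$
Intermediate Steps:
$s{\left(O \right)} = \frac{2 O}{13 + O}$
$B = - \frac{176}{25}$ ($B = 2 \cdot 12 \frac{1}{13 + 12} - 8 = 2 \cdot 12 \cdot \frac{1}{25} - 8 = \frac{24}{25} - 8 = - \frac{176}{25} \approx -7.04$)
$\left(\left(105 - 66\right) + \left(1 \left(-4\right) + 7\right)\right) B + w = \left(\left(105 - 66\right) + \left(1 \left(-4\right) + 7\right)\right) \left(- \frac{176}{25}\right) - 134 = \left(39 + \left(-4 + 7\right)\right) \left(- \frac{176}{25}\right) - 134 = \left(39 + 3\right) \left(- \frac{176}{25}\right) - 134 = 42 \left(- \frac{176}{25}\right) - 134 = - \frac{7392}{25} - 134 = - \frac{10742}{25}$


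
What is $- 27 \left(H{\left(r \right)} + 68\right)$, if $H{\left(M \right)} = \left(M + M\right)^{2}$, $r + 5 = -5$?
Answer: $-12636$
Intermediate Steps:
$r = -10$ ($r = -5 - 5 = -10$)
$H{\left(M \right)} = 4 M^{2}$ ($H{\left(M \right)} = \left(2 M\right)^{2} = 4 M^{2}$)
$- 27 \left(H{\left(r \right)} + 68\right) = - 27 \left(4 \left(-10\right)^{2} + 68\right) = - 27 \left(4 \cdot 100 + 68\right) = - 27 \left(400 + 68\right) = \left(-27\right) 468 = -12636$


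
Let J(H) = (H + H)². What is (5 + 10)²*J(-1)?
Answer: 900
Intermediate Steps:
J(H) = 4*H² (J(H) = (2*H)² = 4*H²)
(5 + 10)²*J(-1) = (5 + 10)²*(4*(-1)²) = 15²*(4*1) = 225*4 = 900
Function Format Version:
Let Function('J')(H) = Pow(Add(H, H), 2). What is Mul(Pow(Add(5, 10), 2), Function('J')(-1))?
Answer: 900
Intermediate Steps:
Function('J')(H) = Mul(4, Pow(H, 2)) (Function('J')(H) = Pow(Mul(2, H), 2) = Mul(4, Pow(H, 2)))
Mul(Pow(Add(5, 10), 2), Function('J')(-1)) = Mul(Pow(Add(5, 10), 2), Mul(4, Pow(-1, 2))) = Mul(Pow(15, 2), Mul(4, 1)) = Mul(225, 4) = 900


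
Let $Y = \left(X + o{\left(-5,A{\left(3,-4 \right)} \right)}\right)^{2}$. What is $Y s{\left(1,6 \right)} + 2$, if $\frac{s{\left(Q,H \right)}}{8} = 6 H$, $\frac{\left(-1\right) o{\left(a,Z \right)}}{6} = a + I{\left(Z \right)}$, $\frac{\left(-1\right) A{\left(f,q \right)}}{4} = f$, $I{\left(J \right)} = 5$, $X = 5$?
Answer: $7202$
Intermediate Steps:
$A{\left(f,q \right)} = - 4 f$
$o{\left(a,Z \right)} = -30 - 6 a$ ($o{\left(a,Z \right)} = - 6 \left(a + 5\right) = - 6 \left(5 + a\right) = -30 - 6 a$)
$s{\left(Q,H \right)} = 48 H$ ($s{\left(Q,H \right)} = 8 \cdot 6 H = 48 H$)
$Y = 25$ ($Y = \left(5 - 0\right)^{2} = \left(5 + \left(-30 + 30\right)\right)^{2} = \left(5 + 0\right)^{2} = 5^{2} = 25$)
$Y s{\left(1,6 \right)} + 2 = 25 \cdot 48 \cdot 6 + 2 = 25 \cdot 288 + 2 = 7200 + 2 = 7202$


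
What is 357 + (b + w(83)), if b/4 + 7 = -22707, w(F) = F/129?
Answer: -11674288/129 ≈ -90498.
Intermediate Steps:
w(F) = F/129 (w(F) = F*(1/129) = F/129)
b = -90856 (b = -28 + 4*(-22707) = -28 - 90828 = -90856)
357 + (b + w(83)) = 357 + (-90856 + (1/129)*83) = 357 + (-90856 + 83/129) = 357 - 11720341/129 = -11674288/129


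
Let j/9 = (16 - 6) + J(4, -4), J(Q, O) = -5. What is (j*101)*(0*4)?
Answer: 0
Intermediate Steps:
j = 45 (j = 9*((16 - 6) - 5) = 9*(10 - 5) = 9*5 = 45)
(j*101)*(0*4) = (45*101)*(0*4) = 4545*0 = 0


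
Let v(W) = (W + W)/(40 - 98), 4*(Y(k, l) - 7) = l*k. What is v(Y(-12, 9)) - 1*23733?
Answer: -688237/29 ≈ -23732.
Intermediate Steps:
Y(k, l) = 7 + k*l/4 (Y(k, l) = 7 + (l*k)/4 = 7 + (k*l)/4 = 7 + k*l/4)
v(W) = -W/29 (v(W) = (2*W)/(-58) = (2*W)*(-1/58) = -W/29)
v(Y(-12, 9)) - 1*23733 = -(7 + (¼)*(-12)*9)/29 - 1*23733 = -(7 - 27)/29 - 23733 = -1/29*(-20) - 23733 = 20/29 - 23733 = -688237/29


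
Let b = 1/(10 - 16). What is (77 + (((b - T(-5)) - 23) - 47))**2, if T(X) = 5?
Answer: 121/36 ≈ 3.3611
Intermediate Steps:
b = -1/6 (b = 1/(-6) = -1/6 ≈ -0.16667)
(77 + (((b - T(-5)) - 23) - 47))**2 = (77 + (((-1/6 - 1*5) - 23) - 47))**2 = (77 + (((-1/6 - 5) - 23) - 47))**2 = (77 + ((-31/6 - 23) - 47))**2 = (77 + (-169/6 - 47))**2 = (77 - 451/6)**2 = (11/6)**2 = 121/36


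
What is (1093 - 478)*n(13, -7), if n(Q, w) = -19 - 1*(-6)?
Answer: -7995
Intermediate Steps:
n(Q, w) = -13 (n(Q, w) = -19 + 6 = -13)
(1093 - 478)*n(13, -7) = (1093 - 478)*(-13) = 615*(-13) = -7995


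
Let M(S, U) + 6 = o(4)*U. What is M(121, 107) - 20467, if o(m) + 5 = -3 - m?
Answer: -21757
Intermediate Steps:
o(m) = -8 - m (o(m) = -5 + (-3 - m) = -8 - m)
M(S, U) = -6 - 12*U (M(S, U) = -6 + (-8 - 1*4)*U = -6 + (-8 - 4)*U = -6 - 12*U)
M(121, 107) - 20467 = (-6 - 12*107) - 20467 = (-6 - 1284) - 20467 = -1290 - 20467 = -21757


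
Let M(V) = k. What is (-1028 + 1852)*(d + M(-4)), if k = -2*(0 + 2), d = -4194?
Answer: -3459152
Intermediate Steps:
k = -4 (k = -2*2 = -4)
M(V) = -4
(-1028 + 1852)*(d + M(-4)) = (-1028 + 1852)*(-4194 - 4) = 824*(-4198) = -3459152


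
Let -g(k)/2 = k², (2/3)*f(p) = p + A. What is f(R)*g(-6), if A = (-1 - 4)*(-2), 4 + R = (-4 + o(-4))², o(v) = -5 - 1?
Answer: -11448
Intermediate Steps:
o(v) = -6
R = 96 (R = -4 + (-4 - 6)² = -4 + (-10)² = -4 + 100 = 96)
A = 10 (A = -5*(-2) = 10)
f(p) = 15 + 3*p/2 (f(p) = 3*(p + 10)/2 = 3*(10 + p)/2 = 15 + 3*p/2)
g(k) = -2*k²
f(R)*g(-6) = (15 + (3/2)*96)*(-2*(-6)²) = (15 + 144)*(-2*36) = 159*(-72) = -11448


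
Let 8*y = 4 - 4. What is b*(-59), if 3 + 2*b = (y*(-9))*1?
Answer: 177/2 ≈ 88.500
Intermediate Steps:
y = 0 (y = (4 - 4)/8 = (⅛)*0 = 0)
b = -3/2 (b = -3/2 + ((0*(-9))*1)/2 = -3/2 + (0*1)/2 = -3/2 + (½)*0 = -3/2 + 0 = -3/2 ≈ -1.5000)
b*(-59) = -3/2*(-59) = 177/2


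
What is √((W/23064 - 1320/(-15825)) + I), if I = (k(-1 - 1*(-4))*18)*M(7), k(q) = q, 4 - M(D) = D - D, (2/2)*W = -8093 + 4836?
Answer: √33260464781610/392460 ≈ 14.695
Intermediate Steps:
W = -3257 (W = -8093 + 4836 = -3257)
M(D) = 4 (M(D) = 4 - (D - D) = 4 - 1*0 = 4 + 0 = 4)
I = 216 (I = ((-1 - 1*(-4))*18)*4 = ((-1 + 4)*18)*4 = (3*18)*4 = 54*4 = 216)
√((W/23064 - 1320/(-15825)) + I) = √((-3257/23064 - 1320/(-15825)) + 216) = √((-3257*1/23064 - 1320*(-1/15825)) + 216) = √((-3257/23064 + 88/1055) + 216) = √(-1406503/24332520 + 216) = √(5254417817/24332520) = √33260464781610/392460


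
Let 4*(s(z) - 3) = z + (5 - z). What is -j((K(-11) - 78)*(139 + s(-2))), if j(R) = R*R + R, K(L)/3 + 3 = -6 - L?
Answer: -106368282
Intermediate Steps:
s(z) = 17/4 (s(z) = 3 + (z + (5 - z))/4 = 3 + (¼)*5 = 3 + 5/4 = 17/4)
K(L) = -27 - 3*L (K(L) = -9 + 3*(-6 - L) = -9 + (-18 - 3*L) = -27 - 3*L)
j(R) = R + R² (j(R) = R² + R = R + R²)
-j((K(-11) - 78)*(139 + s(-2))) = -((-27 - 3*(-11)) - 78)*(139 + 17/4)*(1 + ((-27 - 3*(-11)) - 78)*(139 + 17/4)) = -((-27 + 33) - 78)*(573/4)*(1 + ((-27 + 33) - 78)*(573/4)) = -(6 - 78)*(573/4)*(1 + (6 - 78)*(573/4)) = -(-72*573/4)*(1 - 72*573/4) = -(-10314)*(1 - 10314) = -(-10314)*(-10313) = -1*106368282 = -106368282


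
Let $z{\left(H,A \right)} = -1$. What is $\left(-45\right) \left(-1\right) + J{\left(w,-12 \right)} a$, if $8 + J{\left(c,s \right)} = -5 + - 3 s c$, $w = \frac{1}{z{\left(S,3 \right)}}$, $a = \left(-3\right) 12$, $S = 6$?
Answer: $1809$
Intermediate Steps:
$a = -36$
$w = -1$ ($w = \frac{1}{-1} = -1$)
$J{\left(c,s \right)} = -13 - 3 c s$ ($J{\left(c,s \right)} = -8 + \left(-5 + - 3 s c\right) = -8 - \left(5 + 3 c s\right) = -13 - 3 c s$)
$\left(-45\right) \left(-1\right) + J{\left(w,-12 \right)} a = \left(-45\right) \left(-1\right) + \left(-13 - \left(-3\right) \left(-12\right)\right) \left(-36\right) = 45 + \left(-13 - 36\right) \left(-36\right) = 45 - -1764 = 45 + 1764 = 1809$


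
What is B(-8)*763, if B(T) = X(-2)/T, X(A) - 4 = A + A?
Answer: 0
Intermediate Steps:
X(A) = 4 + 2*A (X(A) = 4 + (A + A) = 4 + 2*A)
B(T) = 0 (B(T) = (4 + 2*(-2))/T = (4 - 4)/T = 0/T = 0)
B(-8)*763 = 0*763 = 0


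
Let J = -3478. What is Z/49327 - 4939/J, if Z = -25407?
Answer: 155260507/171559306 ≈ 0.90500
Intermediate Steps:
Z/49327 - 4939/J = -25407/49327 - 4939/(-3478) = -25407*1/49327 - 4939*(-1/3478) = -25407/49327 + 4939/3478 = 155260507/171559306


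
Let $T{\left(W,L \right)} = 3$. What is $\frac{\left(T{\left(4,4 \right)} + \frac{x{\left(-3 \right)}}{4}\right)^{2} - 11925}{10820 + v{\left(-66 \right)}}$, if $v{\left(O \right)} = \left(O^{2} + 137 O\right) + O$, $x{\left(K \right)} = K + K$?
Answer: $- \frac{47691}{24272} \approx -1.9649$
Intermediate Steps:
$x{\left(K \right)} = 2 K$
$v{\left(O \right)} = O^{2} + 138 O$
$\frac{\left(T{\left(4,4 \right)} + \frac{x{\left(-3 \right)}}{4}\right)^{2} - 11925}{10820 + v{\left(-66 \right)}} = \frac{\left(3 + \frac{2 \left(-3\right)}{4}\right)^{2} - 11925}{10820 - 66 \left(138 - 66\right)} = \frac{\left(3 - \frac{3}{2}\right)^{2} - 11925}{10820 - 4752} = \frac{\left(\frac{3}{2}\right)^{2} - 11925}{6068} = \left(\frac{9}{4} - 11925\right) \frac{1}{6068} = \left(- \frac{47691}{4}\right) \frac{1}{6068} = - \frac{47691}{24272}$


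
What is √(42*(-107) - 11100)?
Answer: I*√15594 ≈ 124.88*I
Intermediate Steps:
√(42*(-107) - 11100) = √(-4494 - 11100) = √(-15594) = I*√15594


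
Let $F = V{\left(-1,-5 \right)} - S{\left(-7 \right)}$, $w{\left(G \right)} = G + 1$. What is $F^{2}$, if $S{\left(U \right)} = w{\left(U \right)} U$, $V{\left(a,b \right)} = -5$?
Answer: $2209$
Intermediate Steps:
$w{\left(G \right)} = 1 + G$
$S{\left(U \right)} = U \left(1 + U\right)$ ($S{\left(U \right)} = \left(1 + U\right) U = U \left(1 + U\right)$)
$F = -47$ ($F = -5 - - 7 \left(1 - 7\right) = -5 - \left(-7\right) \left(-6\right) = -5 - 42 = -47$)
$F^{2} = \left(-47\right)^{2} = 2209$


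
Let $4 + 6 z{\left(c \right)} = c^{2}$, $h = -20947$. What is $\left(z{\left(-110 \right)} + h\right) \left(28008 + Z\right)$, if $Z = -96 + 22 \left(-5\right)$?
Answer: $-526319662$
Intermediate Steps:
$Z = -206$ ($Z = -96 - 110 = -206$)
$z{\left(c \right)} = - \frac{2}{3} + \frac{c^{2}}{6}$
$\left(z{\left(-110 \right)} + h\right) \left(28008 + Z\right) = \left(\left(- \frac{2}{3} + \frac{\left(-110\right)^{2}}{6}\right) - 20947\right) \left(28008 - 206\right) = \left(\left(- \frac{2}{3} + \frac{1}{6} \cdot 12100\right) - 20947\right) 27802 = \left(\left(- \frac{2}{3} + \frac{6050}{3}\right) - 20947\right) 27802 = \left(2016 - 20947\right) 27802 = \left(-18931\right) 27802 = -526319662$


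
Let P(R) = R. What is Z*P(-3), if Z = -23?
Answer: 69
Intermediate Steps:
Z*P(-3) = -23*(-3) = 69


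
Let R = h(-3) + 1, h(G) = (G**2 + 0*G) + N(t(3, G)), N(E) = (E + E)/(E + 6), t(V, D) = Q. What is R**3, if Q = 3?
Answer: 32768/27 ≈ 1213.6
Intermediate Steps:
t(V, D) = 3
N(E) = 2*E/(6 + E) (N(E) = (2*E)/(6 + E) = 2*E/(6 + E))
h(G) = 2/3 + G**2 (h(G) = (G**2 + 0*G) + 2*3/(6 + 3) = (G**2 + 0) + 2*3/9 = G**2 + 2*3*(1/9) = G**2 + 2/3 = 2/3 + G**2)
R = 32/3 (R = (2/3 + (-3)**2) + 1 = (2/3 + 9) + 1 = 29/3 + 1 = 32/3 ≈ 10.667)
R**3 = (32/3)**3 = 32768/27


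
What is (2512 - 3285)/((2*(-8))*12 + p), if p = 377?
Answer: -773/185 ≈ -4.1784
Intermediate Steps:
(2512 - 3285)/((2*(-8))*12 + p) = (2512 - 3285)/((2*(-8))*12 + 377) = -773/(-16*12 + 377) = -773/(-192 + 377) = -773/185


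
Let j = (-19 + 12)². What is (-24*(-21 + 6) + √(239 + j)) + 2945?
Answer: 3305 + 12*√2 ≈ 3322.0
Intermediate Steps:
j = 49 (j = (-7)² = 49)
(-24*(-21 + 6) + √(239 + j)) + 2945 = (-24*(-21 + 6) + √(239 + 49)) + 2945 = (-24*(-15) + √288) + 2945 = (360 + 12*√2) + 2945 = 3305 + 12*√2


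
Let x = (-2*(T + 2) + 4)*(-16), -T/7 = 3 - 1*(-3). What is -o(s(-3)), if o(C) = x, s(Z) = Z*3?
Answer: 1344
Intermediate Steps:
s(Z) = 3*Z
T = -42 (T = -7*(3 - 1*(-3)) = -7*(3 + 3) = -7*6 = -42)
x = -1344 (x = (-2*(-42 + 2) + 4)*(-16) = (-2*(-40) + 4)*(-16) = (80 + 4)*(-16) = 84*(-16) = -1344)
o(C) = -1344
-o(s(-3)) = -1*(-1344) = 1344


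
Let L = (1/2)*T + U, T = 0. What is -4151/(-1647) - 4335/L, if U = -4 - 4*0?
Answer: 7156349/6588 ≈ 1086.3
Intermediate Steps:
U = -4 (U = -4 + 0 = -4)
L = -4 (L = (1/2)*0 - 4 = (1*(½))*0 - 4 = (½)*0 - 4 = 0 - 4 = -4)
-4151/(-1647) - 4335/L = -4151/(-1647) - 4335/(-4) = -4151*(-1/1647) - 4335*(-¼) = 4151/1647 + 4335/4 = 7156349/6588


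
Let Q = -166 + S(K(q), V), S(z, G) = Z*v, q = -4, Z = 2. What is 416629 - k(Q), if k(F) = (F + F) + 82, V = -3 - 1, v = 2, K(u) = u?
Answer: 416871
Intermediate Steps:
V = -4
S(z, G) = 4 (S(z, G) = 2*2 = 4)
Q = -162 (Q = -166 + 4 = -162)
k(F) = 82 + 2*F (k(F) = 2*F + 82 = 82 + 2*F)
416629 - k(Q) = 416629 - (82 + 2*(-162)) = 416629 - (82 - 324) = 416629 - 1*(-242) = 416629 + 242 = 416871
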